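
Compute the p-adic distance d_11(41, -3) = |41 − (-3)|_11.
d_11(41, -3) = 1/11

Step 1 — x − y = 41 − (-3) = 44. Step 2 — v_11(44) = 1 (factor: 44 = (11^1 · 4); the sign does not affect v_p). Step 3 — |x − y|_11 = 11^{-1} = 1/11.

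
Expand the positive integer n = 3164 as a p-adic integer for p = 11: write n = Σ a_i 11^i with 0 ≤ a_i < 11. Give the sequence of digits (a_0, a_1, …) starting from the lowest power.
(a_0, a_1, …) = (7, 1, 4, 2)

Repeated division by 11 gives the digits low-to-high: 3164 = 7 + 1·11^1 + 4·11^2 + 2·11^3. Digit sequence: (7, 1, 4, 2).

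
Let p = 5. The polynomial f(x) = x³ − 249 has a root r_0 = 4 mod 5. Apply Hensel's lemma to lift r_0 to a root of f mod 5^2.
r_1 = 24 (mod 25)

Hensel: r_{i+1} = r_i − f(r_i)/f′(r_i) mod 5^{i+2}, where f′(x) = 3x². Iterate:
  r_0 = 4 (mod 5)
  r_1 = 24 (mod 25)
Final: r = 24 with f(r) ≡ 0 mod 5^2.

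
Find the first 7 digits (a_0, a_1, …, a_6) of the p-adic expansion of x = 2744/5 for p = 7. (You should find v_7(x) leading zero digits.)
(a_0, …, a_6) = (0, 0, 0, 3, 4, 5, 2)

v_7(2744/5) = 3, so a_0 = ... = a_2 = 0. Factor out: x = 7^3 · u with u = 8/5 a unit in ℤ_7. Expand u iteratively via a_{v+i} = u_i mod 7, u_{i+1} = (u_i − a_{v+i})/7:
  u_0 = 8/5;  a_3 = 3;  u_1 = (u_0 − 3)/7 = -1/5
  u_1 = -1/5;  a_4 = 4;  u_2 = (u_1 − 4)/7 = -3/5
  u_2 = -3/5;  a_5 = 5;  u_3 = (u_2 − 5)/7 = -4/5
  u_3 = -4/5;  a_6 = 2;  u_4 = (u_3 − 2)/7 = -2/5
Digits: (0, 0, 0, 3, 4, 5, 2).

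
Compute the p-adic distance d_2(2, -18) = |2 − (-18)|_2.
d_2(2, -18) = 1/4

Step 1 — x − y = 2 − (-18) = 20. Step 2 — v_2(20) = 2 (factor: 20 = (2^2 · 5); the sign does not affect v_p). Step 3 — |x − y|_2 = 2^{-2} = 1/4.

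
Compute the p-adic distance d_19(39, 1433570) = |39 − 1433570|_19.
d_19(39, 1433570) = 1/130321

Step 1 — x − y = 39 − 1433570 = -1433531. Step 2 — v_19(-1433531) = 4 (factor: -1433531 = −(19^4 · 11); the sign does not affect v_p). Step 3 — |x − y|_19 = 19^{-4} = 1/130321.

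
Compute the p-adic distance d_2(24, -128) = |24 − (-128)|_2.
d_2(24, -128) = 1/8

Step 1 — x − y = 24 − (-128) = 152. Step 2 — v_2(152) = 3 (factor: 152 = (2^3 · 19); the sign does not affect v_p). Step 3 — |x − y|_2 = 2^{-3} = 1/8.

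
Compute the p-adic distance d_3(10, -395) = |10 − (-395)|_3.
d_3(10, -395) = 1/81

Step 1 — x − y = 10 − (-395) = 405. Step 2 — v_3(405) = 4 (factor: 405 = (3^4 · 5); the sign does not affect v_p). Step 3 — |x − y|_3 = 3^{-4} = 1/81.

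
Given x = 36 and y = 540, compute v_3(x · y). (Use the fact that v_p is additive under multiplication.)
v_3(19440) = 5

v_p(x) = 2 (factor: 36 = 3^2 · 4); v_p(y) = 3 (factor: 540 = 3^3 · 20). Additivity: v_p(xy) = v_p(x) + v_p(y) = 2 + 3 = 5. (Direct check: xy = 19440 = 3^5 · (80).)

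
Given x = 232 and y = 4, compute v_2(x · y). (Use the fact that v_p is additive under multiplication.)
v_2(928) = 5

v_p(x) = 3 (factor: 232 = 2^3 · 29); v_p(y) = 2 (factor: 4 = 2^2 · 1). Additivity: v_p(xy) = v_p(x) + v_p(y) = 3 + 2 = 5. (Direct check: xy = 928 = 2^5 · (29).)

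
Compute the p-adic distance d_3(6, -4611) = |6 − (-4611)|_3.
d_3(6, -4611) = 1/243

Step 1 — x − y = 6 − (-4611) = 4617. Step 2 — v_3(4617) = 5 (factor: 4617 = (3^5 · 19); the sign does not affect v_p). Step 3 — |x − y|_3 = 3^{-5} = 1/243.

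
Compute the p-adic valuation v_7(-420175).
v_7(-420175) = 5

v_7(n) is the largest exponent k such that 7^k divides n. Factor out: -420175 = -7^5 · 25. (Sign doesn't affect v_p.) So v_7(-420175) = 5.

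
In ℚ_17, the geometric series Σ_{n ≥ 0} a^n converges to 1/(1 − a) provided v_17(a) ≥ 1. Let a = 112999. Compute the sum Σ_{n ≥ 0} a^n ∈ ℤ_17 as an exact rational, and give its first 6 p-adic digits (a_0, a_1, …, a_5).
Σ a^n = 1/(1 − a) = -1/112998;  first 6 digits = (1, 0, 0, 6, 1, 0)

v_17(a) = 3 ≥ 1, so the series converges in ℤ_17 to 1/(1 − a) = 1/(1 − 112999) = -1/112998. Expand this rational in ℤ_17: compute digits iteratively via d_i = x_i mod 17, x_{i+1} = (x_i − d_i)/17. The first 6 digits are (1, 0, 0, 6, 1, 0).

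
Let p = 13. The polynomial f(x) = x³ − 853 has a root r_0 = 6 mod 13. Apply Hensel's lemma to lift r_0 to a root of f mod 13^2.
r_1 = 123 (mod 169)

Hensel: r_{i+1} = r_i − f(r_i)/f′(r_i) mod 13^{i+2}, where f′(x) = 3x². Iterate:
  r_0 = 6 (mod 13)
  r_1 = 123 (mod 169)
Final: r = 123 with f(r) ≡ 0 mod 13^2.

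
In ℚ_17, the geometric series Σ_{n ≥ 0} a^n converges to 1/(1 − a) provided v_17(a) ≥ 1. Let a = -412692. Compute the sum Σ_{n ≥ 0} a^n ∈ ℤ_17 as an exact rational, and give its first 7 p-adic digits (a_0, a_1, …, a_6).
Σ a^n = 1/(1 − a) = 1/412693;  first 7 digits = (1, 0, 0, 1, 12, 16, 0)

v_17(a) = 3 ≥ 1, so the series converges in ℤ_17 to 1/(1 − a) = 1/(1 − (-412692)) = 1/412693. Expand this rational in ℤ_17: compute digits iteratively via d_i = x_i mod 17, x_{i+1} = (x_i − d_i)/17. The first 7 digits are (1, 0, 0, 1, 12, 16, 0).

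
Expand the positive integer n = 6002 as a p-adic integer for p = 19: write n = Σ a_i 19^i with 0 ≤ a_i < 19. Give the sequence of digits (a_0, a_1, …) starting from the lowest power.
(a_0, a_1, …) = (17, 11, 16)

Repeated division by 19 gives the digits low-to-high: 6002 = 17 + 11·19^1 + 16·19^2. Digit sequence: (17, 11, 16).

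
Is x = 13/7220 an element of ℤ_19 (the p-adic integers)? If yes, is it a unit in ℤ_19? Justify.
x ∉ ℤ_19 (v_19(x) = -2 < 0)

ℤ_19 = {x ∈ ℚ_19 : v_19(x) ≥ 0} and ℤ_19^× = {x ∈ ℤ_19 : v_19(x) = 0}. Here v_19(13/7220) = v_19(num) − v_19(den) = -2; compare against these criteria.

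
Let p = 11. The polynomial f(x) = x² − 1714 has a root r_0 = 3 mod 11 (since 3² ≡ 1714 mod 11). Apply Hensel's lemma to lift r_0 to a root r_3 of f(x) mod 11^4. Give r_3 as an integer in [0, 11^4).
r_3 = 6196 (mod 14641)

Hensel's recurrence: r_{i+1} = r_i − f(r_i)·(f′(r_i))^{-1} mod 11^{i+2}, with f′(x) = 2x. Iterate:
  r_0 = 3 (mod 11)
  r_1 = 25 (mod 121)
  r_2 = 872 (mod 1331)
  r_3 = 6196 (mod 14641)
Final: r_3 = 6196, and one checks f(r_3) ≡ 0 mod 11^4.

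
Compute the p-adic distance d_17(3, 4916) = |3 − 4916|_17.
d_17(3, 4916) = 1/4913

Step 1 — x − y = 3 − 4916 = -4913. Step 2 — v_17(-4913) = 3 (factor: -4913 = −(17^3 · 1); the sign does not affect v_p). Step 3 — |x − y|_17 = 17^{-3} = 1/4913.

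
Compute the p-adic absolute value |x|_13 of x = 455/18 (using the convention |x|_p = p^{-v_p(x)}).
|455/18|_13 = 1/13

Step 1 — compute v_13(x) by factoring powers of 13 out of the numerator and denominator: v_13(455/18) = 1. Step 2 — apply |x|_p = p^{-v_p(x)} = 13^{-1} = 1/13.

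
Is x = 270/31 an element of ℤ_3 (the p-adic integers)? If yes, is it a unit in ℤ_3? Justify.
x ∈ ℤ_3 but not a unit; v_3(x) = 3 > 0

ℤ_3 = {x ∈ ℚ_3 : v_3(x) ≥ 0} and ℤ_3^× = {x ∈ ℤ_3 : v_3(x) = 0}. Here v_3(270/31) = v_3(num) − v_3(den) = 3; compare against these criteria.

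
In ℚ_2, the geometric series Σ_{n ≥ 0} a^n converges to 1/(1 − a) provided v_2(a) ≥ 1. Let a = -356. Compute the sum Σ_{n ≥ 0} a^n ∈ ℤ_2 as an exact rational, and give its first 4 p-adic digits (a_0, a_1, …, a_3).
Σ a^n = 1/(1 − a) = 1/357;  first 4 digits = (1, 0, 1, 1)

v_2(a) = 2 ≥ 1, so the series converges in ℤ_2 to 1/(1 − a) = 1/(1 − (-356)) = 1/357. Expand this rational in ℤ_2: compute digits iteratively via d_i = x_i mod 2, x_{i+1} = (x_i − d_i)/2. The first 4 digits are (1, 0, 1, 1).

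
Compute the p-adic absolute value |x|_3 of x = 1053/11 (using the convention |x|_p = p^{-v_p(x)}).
|1053/11|_3 = 1/81

Step 1 — compute v_3(x) by factoring powers of 3 out of the numerator and denominator: v_3(1053/11) = 4. Step 2 — apply |x|_p = p^{-v_p(x)} = 3^{-4} = 1/81.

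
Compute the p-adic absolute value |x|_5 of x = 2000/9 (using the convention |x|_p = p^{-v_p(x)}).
|2000/9|_5 = 1/125

Step 1 — compute v_5(x) by factoring powers of 5 out of the numerator and denominator: v_5(2000/9) = 3. Step 2 — apply |x|_p = p^{-v_p(x)} = 5^{-3} = 1/125.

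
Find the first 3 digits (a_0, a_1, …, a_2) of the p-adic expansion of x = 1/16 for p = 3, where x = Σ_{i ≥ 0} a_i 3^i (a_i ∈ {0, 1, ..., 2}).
(a_0, …, a_2) = (1, 1, 2)

v_3(1/16) = 0 (numerator and denominator both coprime to 3), so x ∈ ℤ_3^×. Compute digits iteratively via a_i = x_i mod 3, x_{i+1} = (x_i − a_i)/3, with x_0 = x:
  x_0 = 1/16;  a_0 = 1;  x_1 = (x_0 − 1)/3 = -5/16
  x_1 = -5/16;  a_1 = 1;  x_2 = (x_1 − 1)/3 = -7/16
  x_2 = -7/16;  a_2 = 2;  x_3 = (x_2 − 2)/3 = -13/16
Digits: (1, 1, 2).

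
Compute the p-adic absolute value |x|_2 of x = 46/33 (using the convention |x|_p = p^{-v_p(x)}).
|46/33|_2 = 1/2

Step 1 — compute v_2(x) by factoring powers of 2 out of the numerator and denominator: v_2(46/33) = 1. Step 2 — apply |x|_p = p^{-v_p(x)} = 2^{-1} = 1/2.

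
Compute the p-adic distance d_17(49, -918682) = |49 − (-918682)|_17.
d_17(49, -918682) = 1/83521

Step 1 — x − y = 49 − (-918682) = 918731. Step 2 — v_17(918731) = 4 (factor: 918731 = (17^4 · 11); the sign does not affect v_p). Step 3 — |x − y|_17 = 17^{-4} = 1/83521.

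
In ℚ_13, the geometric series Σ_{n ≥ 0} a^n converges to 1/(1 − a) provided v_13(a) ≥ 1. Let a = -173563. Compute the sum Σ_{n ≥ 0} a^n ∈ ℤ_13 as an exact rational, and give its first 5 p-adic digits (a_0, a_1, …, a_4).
Σ a^n = 1/(1 − a) = 1/173564;  first 5 digits = (1, 0, 0, 12, 6)

v_13(a) = 3 ≥ 1, so the series converges in ℤ_13 to 1/(1 − a) = 1/(1 − (-173563)) = 1/173564. Expand this rational in ℤ_13: compute digits iteratively via d_i = x_i mod 13, x_{i+1} = (x_i − d_i)/13. The first 5 digits are (1, 0, 0, 12, 6).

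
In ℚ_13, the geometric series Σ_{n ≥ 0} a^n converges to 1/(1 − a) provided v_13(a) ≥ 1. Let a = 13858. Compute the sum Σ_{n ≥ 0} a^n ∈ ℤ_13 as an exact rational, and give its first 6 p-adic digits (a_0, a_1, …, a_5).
Σ a^n = 1/(1 − a) = -1/13857;  first 6 digits = (1, 0, 4, 6, 3, 10)

v_13(a) = 2 ≥ 1, so the series converges in ℤ_13 to 1/(1 − a) = 1/(1 − 13858) = -1/13857. Expand this rational in ℤ_13: compute digits iteratively via d_i = x_i mod 13, x_{i+1} = (x_i − d_i)/13. The first 6 digits are (1, 0, 4, 6, 3, 10).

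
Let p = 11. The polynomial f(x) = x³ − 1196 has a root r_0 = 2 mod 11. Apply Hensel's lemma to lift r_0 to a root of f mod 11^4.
r_3 = 7845 (mod 14641)

Hensel: r_{i+1} = r_i − f(r_i)/f′(r_i) mod 11^{i+2}, where f′(x) = 3x². Iterate:
  r_0 = 2 (mod 11)
  r_1 = 101 (mod 121)
  r_2 = 1190 (mod 1331)
  r_3 = 7845 (mod 14641)
Final: r = 7845 with f(r) ≡ 0 mod 11^4.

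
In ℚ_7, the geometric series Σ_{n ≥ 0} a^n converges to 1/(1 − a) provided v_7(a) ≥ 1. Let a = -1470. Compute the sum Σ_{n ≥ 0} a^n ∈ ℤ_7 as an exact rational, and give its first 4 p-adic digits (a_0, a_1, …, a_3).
Σ a^n = 1/(1 − a) = 1/1471;  first 4 digits = (1, 0, 5, 2)

v_7(a) = 2 ≥ 1, so the series converges in ℤ_7 to 1/(1 − a) = 1/(1 − (-1470)) = 1/1471. Expand this rational in ℤ_7: compute digits iteratively via d_i = x_i mod 7, x_{i+1} = (x_i − d_i)/7. The first 4 digits are (1, 0, 5, 2).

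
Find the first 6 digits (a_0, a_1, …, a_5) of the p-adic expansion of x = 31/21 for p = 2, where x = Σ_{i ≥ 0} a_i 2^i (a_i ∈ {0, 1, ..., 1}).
(a_0, …, a_5) = (1, 1, 0, 0, 0, 1)

v_2(31/21) = 0 (numerator and denominator both coprime to 2), so x ∈ ℤ_2^×. Compute digits iteratively via a_i = x_i mod 2, x_{i+1} = (x_i − a_i)/2, with x_0 = x:
  x_0 = 31/21;  a_0 = 1;  x_1 = (x_0 − 1)/2 = 5/21
  x_1 = 5/21;  a_1 = 1;  x_2 = (x_1 − 1)/2 = -8/21
  x_2 = -8/21;  a_2 = 0;  x_3 = (x_2 − 0)/2 = -4/21
  x_3 = -4/21;  a_3 = 0;  x_4 = (x_3 − 0)/2 = -2/21
  x_4 = -2/21;  a_4 = 0;  x_5 = (x_4 − 0)/2 = -1/21
  x_5 = -1/21;  a_5 = 1;  x_6 = (x_5 − 1)/2 = -11/21
Digits: (1, 1, 0, 0, 0, 1).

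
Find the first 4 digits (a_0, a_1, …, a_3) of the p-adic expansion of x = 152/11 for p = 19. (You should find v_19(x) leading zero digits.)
(a_0, …, a_3) = (0, 18, 6, 10)

v_19(152/11) = 1, so a_0 = ... = a_0 = 0. Factor out: x = 19^1 · u with u = 8/11 a unit in ℤ_19. Expand u iteratively via a_{v+i} = u_i mod 19, u_{i+1} = (u_i − a_{v+i})/19:
  u_0 = 8/11;  a_1 = 18;  u_1 = (u_0 − 18)/19 = -10/11
  u_1 = -10/11;  a_2 = 6;  u_2 = (u_1 − 6)/19 = -4/11
  u_2 = -4/11;  a_3 = 10;  u_3 = (u_2 − 10)/19 = -6/11
Digits: (0, 18, 6, 10).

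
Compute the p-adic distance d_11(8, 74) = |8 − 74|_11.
d_11(8, 74) = 1/11

Step 1 — x − y = 8 − 74 = -66. Step 2 — v_11(-66) = 1 (factor: -66 = −(11^1 · 6); the sign does not affect v_p). Step 3 — |x − y|_11 = 11^{-1} = 1/11.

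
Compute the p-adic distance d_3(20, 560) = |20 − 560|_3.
d_3(20, 560) = 1/27

Step 1 — x − y = 20 − 560 = -540. Step 2 — v_3(-540) = 3 (factor: -540 = −(3^3 · 20); the sign does not affect v_p). Step 3 — |x − y|_3 = 3^{-3} = 1/27.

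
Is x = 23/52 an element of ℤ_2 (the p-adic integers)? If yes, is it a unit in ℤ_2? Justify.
x ∉ ℤ_2 (v_2(x) = -2 < 0)

ℤ_2 = {x ∈ ℚ_2 : v_2(x) ≥ 0} and ℤ_2^× = {x ∈ ℤ_2 : v_2(x) = 0}. Here v_2(23/52) = v_2(num) − v_2(den) = -2; compare against these criteria.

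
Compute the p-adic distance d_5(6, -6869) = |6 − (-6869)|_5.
d_5(6, -6869) = 1/625

Step 1 — x − y = 6 − (-6869) = 6875. Step 2 — v_5(6875) = 4 (factor: 6875 = (5^4 · 11); the sign does not affect v_p). Step 3 — |x − y|_5 = 5^{-4} = 1/625.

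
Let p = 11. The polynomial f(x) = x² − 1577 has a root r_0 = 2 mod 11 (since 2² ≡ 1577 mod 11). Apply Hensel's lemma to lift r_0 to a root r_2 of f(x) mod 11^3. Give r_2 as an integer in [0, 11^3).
r_2 = 728 (mod 1331)

Hensel's recurrence: r_{i+1} = r_i − f(r_i)·(f′(r_i))^{-1} mod 11^{i+2}, with f′(x) = 2x. Iterate:
  r_0 = 2 (mod 11)
  r_1 = 2 (mod 121)
  r_2 = 728 (mod 1331)
Final: r_2 = 728, and one checks f(r_2) ≡ 0 mod 11^3.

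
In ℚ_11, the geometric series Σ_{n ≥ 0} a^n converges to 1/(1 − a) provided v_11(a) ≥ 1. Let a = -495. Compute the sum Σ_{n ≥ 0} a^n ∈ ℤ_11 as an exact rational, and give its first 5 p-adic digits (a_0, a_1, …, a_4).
Σ a^n = 1/(1 − a) = 1/496;  first 5 digits = (1, 10, 7, 6, 5)

v_11(a) = 1 ≥ 1, so the series converges in ℤ_11 to 1/(1 − a) = 1/(1 − (-495)) = 1/496. Expand this rational in ℤ_11: compute digits iteratively via d_i = x_i mod 11, x_{i+1} = (x_i − d_i)/11. The first 5 digits are (1, 10, 7, 6, 5).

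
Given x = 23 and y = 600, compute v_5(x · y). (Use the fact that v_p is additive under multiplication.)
v_5(13800) = 2

v_p(x) = 0 (factor: 23 = 5^0 · 23); v_p(y) = 2 (factor: 600 = 5^2 · 24). Additivity: v_p(xy) = v_p(x) + v_p(y) = 0 + 2 = 2. (Direct check: xy = 13800 = 5^2 · (552).)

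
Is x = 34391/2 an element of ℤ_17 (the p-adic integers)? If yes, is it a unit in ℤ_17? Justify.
x ∈ ℤ_17 but not a unit; v_17(x) = 3 > 0

ℤ_17 = {x ∈ ℚ_17 : v_17(x) ≥ 0} and ℤ_17^× = {x ∈ ℤ_17 : v_17(x) = 0}. Here v_17(34391/2) = v_17(num) − v_17(den) = 3; compare against these criteria.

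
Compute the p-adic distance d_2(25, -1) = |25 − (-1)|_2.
d_2(25, -1) = 1/2

Step 1 — x − y = 25 − (-1) = 26. Step 2 — v_2(26) = 1 (factor: 26 = (2^1 · 13); the sign does not affect v_p). Step 3 — |x − y|_2 = 2^{-1} = 1/2.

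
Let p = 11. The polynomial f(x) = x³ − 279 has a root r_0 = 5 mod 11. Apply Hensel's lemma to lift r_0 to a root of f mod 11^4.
r_3 = 4163 (mod 14641)

Hensel: r_{i+1} = r_i − f(r_i)/f′(r_i) mod 11^{i+2}, where f′(x) = 3x². Iterate:
  r_0 = 5 (mod 11)
  r_1 = 49 (mod 121)
  r_2 = 170 (mod 1331)
  r_3 = 4163 (mod 14641)
Final: r = 4163 with f(r) ≡ 0 mod 11^4.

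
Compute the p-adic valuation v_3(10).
v_3(10) = 0

v_3(n) is the largest exponent k such that 3^k divides n. Factor out: 10 = 3^0 · 10. (Sign doesn't affect v_p.) So v_3(10) = 0.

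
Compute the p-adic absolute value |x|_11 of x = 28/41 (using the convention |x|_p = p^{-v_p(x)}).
|28/41|_11 = 1

Step 1 — compute v_11(x) by factoring powers of 11 out of the numerator and denominator: v_11(28/41) = 0. Step 2 — apply |x|_p = p^{-v_p(x)} = 11^{0} = 1.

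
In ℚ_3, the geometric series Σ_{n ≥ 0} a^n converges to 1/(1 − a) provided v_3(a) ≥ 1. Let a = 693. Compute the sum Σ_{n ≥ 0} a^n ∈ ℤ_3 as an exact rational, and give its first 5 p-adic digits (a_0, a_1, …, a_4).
Σ a^n = 1/(1 − a) = -1/692;  first 5 digits = (1, 0, 2, 1, 0)

v_3(a) = 2 ≥ 1, so the series converges in ℤ_3 to 1/(1 − a) = 1/(1 − 693) = -1/692. Expand this rational in ℤ_3: compute digits iteratively via d_i = x_i mod 3, x_{i+1} = (x_i − d_i)/3. The first 5 digits are (1, 0, 2, 1, 0).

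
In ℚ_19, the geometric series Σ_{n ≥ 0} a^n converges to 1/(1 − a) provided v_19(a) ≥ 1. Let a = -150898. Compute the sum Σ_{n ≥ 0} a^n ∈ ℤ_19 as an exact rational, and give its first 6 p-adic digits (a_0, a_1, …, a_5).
Σ a^n = 1/(1 − a) = 1/150899;  first 6 digits = (1, 0, 0, 16, 17, 18)

v_19(a) = 3 ≥ 1, so the series converges in ℤ_19 to 1/(1 − a) = 1/(1 − (-150898)) = 1/150899. Expand this rational in ℤ_19: compute digits iteratively via d_i = x_i mod 19, x_{i+1} = (x_i − d_i)/19. The first 6 digits are (1, 0, 0, 16, 17, 18).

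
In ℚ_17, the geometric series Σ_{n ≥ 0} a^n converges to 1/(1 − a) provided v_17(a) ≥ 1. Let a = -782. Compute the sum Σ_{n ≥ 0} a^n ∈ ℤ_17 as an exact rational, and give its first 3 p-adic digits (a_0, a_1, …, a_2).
Σ a^n = 1/(1 − a) = 1/783;  first 3 digits = (1, 5, 5)

v_17(a) = 1 ≥ 1, so the series converges in ℤ_17 to 1/(1 − a) = 1/(1 − (-782)) = 1/783. Expand this rational in ℤ_17: compute digits iteratively via d_i = x_i mod 17, x_{i+1} = (x_i − d_i)/17. The first 3 digits are (1, 5, 5).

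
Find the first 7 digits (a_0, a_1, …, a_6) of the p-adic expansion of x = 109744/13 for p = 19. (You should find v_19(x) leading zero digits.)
(a_0, …, a_6) = (0, 0, 0, 10, 1, 16, 5)

v_19(109744/13) = 3, so a_0 = ... = a_2 = 0. Factor out: x = 19^3 · u with u = 16/13 a unit in ℤ_19. Expand u iteratively via a_{v+i} = u_i mod 19, u_{i+1} = (u_i − a_{v+i})/19:
  u_0 = 16/13;  a_3 = 10;  u_1 = (u_0 − 10)/19 = -6/13
  u_1 = -6/13;  a_4 = 1;  u_2 = (u_1 − 1)/19 = -1/13
  u_2 = -1/13;  a_5 = 16;  u_3 = (u_2 − 16)/19 = -11/13
  u_3 = -11/13;  a_6 = 5;  u_4 = (u_3 − 5)/19 = -4/13
Digits: (0, 0, 0, 10, 1, 16, 5).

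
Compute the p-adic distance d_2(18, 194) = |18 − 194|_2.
d_2(18, 194) = 1/16

Step 1 — x − y = 18 − 194 = -176. Step 2 — v_2(-176) = 4 (factor: -176 = −(2^4 · 11); the sign does not affect v_p). Step 3 — |x − y|_2 = 2^{-4} = 1/16.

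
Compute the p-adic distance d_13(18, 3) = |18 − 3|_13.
d_13(18, 3) = 1

Step 1 — x − y = 18 − 3 = 15. Step 2 — v_13(15) = 0 (factor: 15 = (13^0 · 15); the sign does not affect v_p). Step 3 — |x − y|_13 = 13^{0} = 1.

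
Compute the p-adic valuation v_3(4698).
v_3(4698) = 4

v_3(n) is the largest exponent k such that 3^k divides n. Factor out: 4698 = 3^4 · 58. (Sign doesn't affect v_p.) So v_3(4698) = 4.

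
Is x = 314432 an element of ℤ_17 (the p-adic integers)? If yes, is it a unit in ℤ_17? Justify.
x ∈ ℤ_17 but not a unit; v_17(x) = 3 > 0

ℤ_17 = {x ∈ ℚ_17 : v_17(x) ≥ 0} and ℤ_17^× = {x ∈ ℤ_17 : v_17(x) = 0}. Here v_17(314432) = v_17(num) − v_17(den) = 3; compare against these criteria.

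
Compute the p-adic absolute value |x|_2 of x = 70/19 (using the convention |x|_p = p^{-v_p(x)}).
|70/19|_2 = 1/2

Step 1 — compute v_2(x) by factoring powers of 2 out of the numerator and denominator: v_2(70/19) = 1. Step 2 — apply |x|_p = p^{-v_p(x)} = 2^{-1} = 1/2.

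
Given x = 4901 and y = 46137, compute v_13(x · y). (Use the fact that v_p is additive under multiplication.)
v_13(226117437) = 5

v_p(x) = 2 (factor: 4901 = 13^2 · 29); v_p(y) = 3 (factor: 46137 = 13^3 · 21). Additivity: v_p(xy) = v_p(x) + v_p(y) = 2 + 3 = 5. (Direct check: xy = 226117437 = 13^5 · (609).)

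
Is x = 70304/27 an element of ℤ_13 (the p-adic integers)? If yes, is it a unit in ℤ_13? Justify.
x ∈ ℤ_13 but not a unit; v_13(x) = 3 > 0

ℤ_13 = {x ∈ ℚ_13 : v_13(x) ≥ 0} and ℤ_13^× = {x ∈ ℤ_13 : v_13(x) = 0}. Here v_13(70304/27) = v_13(num) − v_13(den) = 3; compare against these criteria.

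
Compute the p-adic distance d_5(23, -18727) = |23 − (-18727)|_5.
d_5(23, -18727) = 1/3125

Step 1 — x − y = 23 − (-18727) = 18750. Step 2 — v_5(18750) = 5 (factor: 18750 = (5^5 · 6); the sign does not affect v_p). Step 3 — |x − y|_5 = 5^{-5} = 1/3125.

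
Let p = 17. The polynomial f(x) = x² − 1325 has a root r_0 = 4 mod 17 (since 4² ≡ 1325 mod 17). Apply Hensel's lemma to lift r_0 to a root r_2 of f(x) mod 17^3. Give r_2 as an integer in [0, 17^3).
r_2 = 2588 (mod 4913)

Hensel's recurrence: r_{i+1} = r_i − f(r_i)·(f′(r_i))^{-1} mod 17^{i+2}, with f′(x) = 2x. Iterate:
  r_0 = 4 (mod 17)
  r_1 = 276 (mod 289)
  r_2 = 2588 (mod 4913)
Final: r_2 = 2588, and one checks f(r_2) ≡ 0 mod 17^3.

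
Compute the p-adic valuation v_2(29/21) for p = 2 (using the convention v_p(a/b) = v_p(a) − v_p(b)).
v_2(29/21) = 0

Factor powers of 2 from the numerator and denominator of the reduced fraction: 29 = 2^0 · 29 and 21 = 2^0 · 21. Apply v_p(a/b) = v_p(a) − v_p(b): v_2(29/21) = 0 − 0 = 0.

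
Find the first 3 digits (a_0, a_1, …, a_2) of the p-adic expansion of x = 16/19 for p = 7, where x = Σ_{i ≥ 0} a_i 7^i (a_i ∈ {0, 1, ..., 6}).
(a_0, …, a_2) = (6, 0, 1)

v_7(16/19) = 0 (numerator and denominator both coprime to 7), so x ∈ ℤ_7^×. Compute digits iteratively via a_i = x_i mod 7, x_{i+1} = (x_i − a_i)/7, with x_0 = x:
  x_0 = 16/19;  a_0 = 6;  x_1 = (x_0 − 6)/7 = -14/19
  x_1 = -14/19;  a_1 = 0;  x_2 = (x_1 − 0)/7 = -2/19
  x_2 = -2/19;  a_2 = 1;  x_3 = (x_2 − 1)/7 = -3/19
Digits: (6, 0, 1).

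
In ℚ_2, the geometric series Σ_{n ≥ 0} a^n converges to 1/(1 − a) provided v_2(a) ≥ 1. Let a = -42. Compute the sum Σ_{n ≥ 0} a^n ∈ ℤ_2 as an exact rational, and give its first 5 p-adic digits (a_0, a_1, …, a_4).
Σ a^n = 1/(1 − a) = 1/43;  first 5 digits = (1, 1, 0, 0, 0)

v_2(a) = 1 ≥ 1, so the series converges in ℤ_2 to 1/(1 − a) = 1/(1 − (-42)) = 1/43. Expand this rational in ℤ_2: compute digits iteratively via d_i = x_i mod 2, x_{i+1} = (x_i − d_i)/2. The first 5 digits are (1, 1, 0, 0, 0).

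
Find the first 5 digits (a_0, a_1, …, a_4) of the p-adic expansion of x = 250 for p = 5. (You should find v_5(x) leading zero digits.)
(a_0, …, a_4) = (0, 0, 0, 2, 0)

v_5(250) = 3, so a_0 = ... = a_2 = 0. Factor out: x = 5^3 · u with u = 2 a unit in ℤ_5. Expand u iteratively via a_{v+i} = u_i mod 5, u_{i+1} = (u_i − a_{v+i})/5:
  u_0 = 2;  a_3 = 2;  u_1 = (u_0 − 2)/5 = 0
  u_1 = 0;  a_4 = 0;  u_2 = (u_1 − 0)/5 = 0
Digits: (0, 0, 0, 2, 0).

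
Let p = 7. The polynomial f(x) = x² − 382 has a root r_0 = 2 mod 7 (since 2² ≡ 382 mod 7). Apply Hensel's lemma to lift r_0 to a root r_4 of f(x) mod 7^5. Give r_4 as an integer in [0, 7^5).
r_4 = 7275 (mod 16807)

Hensel's recurrence: r_{i+1} = r_i − f(r_i)·(f′(r_i))^{-1} mod 7^{i+2}, with f′(x) = 2x. Iterate:
  r_0 = 2 (mod 7)
  r_1 = 23 (mod 49)
  r_2 = 72 (mod 343)
  r_3 = 72 (mod 2401)
  r_4 = 7275 (mod 16807)
Final: r_4 = 7275, and one checks f(r_4) ≡ 0 mod 7^5.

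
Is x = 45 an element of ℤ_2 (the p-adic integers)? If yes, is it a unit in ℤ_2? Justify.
x ∈ ℤ_2^× (unit); v_2(x) = 0

ℤ_2 = {x ∈ ℚ_2 : v_2(x) ≥ 0} and ℤ_2^× = {x ∈ ℤ_2 : v_2(x) = 0}. Here v_2(45) = v_2(num) − v_2(den) = 0; compare against these criteria.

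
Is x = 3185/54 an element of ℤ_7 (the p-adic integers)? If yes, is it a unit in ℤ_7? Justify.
x ∈ ℤ_7 but not a unit; v_7(x) = 2 > 0

ℤ_7 = {x ∈ ℚ_7 : v_7(x) ≥ 0} and ℤ_7^× = {x ∈ ℤ_7 : v_7(x) = 0}. Here v_7(3185/54) = v_7(num) − v_7(den) = 2; compare against these criteria.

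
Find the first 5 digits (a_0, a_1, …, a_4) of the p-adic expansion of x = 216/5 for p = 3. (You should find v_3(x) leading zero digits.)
(a_0, …, a_4) = (0, 0, 0, 1, 2)

v_3(216/5) = 3, so a_0 = ... = a_2 = 0. Factor out: x = 3^3 · u with u = 8/5 a unit in ℤ_3. Expand u iteratively via a_{v+i} = u_i mod 3, u_{i+1} = (u_i − a_{v+i})/3:
  u_0 = 8/5;  a_3 = 1;  u_1 = (u_0 − 1)/3 = 1/5
  u_1 = 1/5;  a_4 = 2;  u_2 = (u_1 − 2)/3 = -3/5
Digits: (0, 0, 0, 1, 2).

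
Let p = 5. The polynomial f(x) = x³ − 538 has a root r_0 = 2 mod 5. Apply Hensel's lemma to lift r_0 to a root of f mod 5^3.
r_2 = 17 (mod 125)

Hensel: r_{i+1} = r_i − f(r_i)/f′(r_i) mod 5^{i+2}, where f′(x) = 3x². Iterate:
  r_0 = 2 (mod 5)
  r_1 = 17 (mod 25)
  r_2 = 17 (mod 125)
Final: r = 17 with f(r) ≡ 0 mod 5^3.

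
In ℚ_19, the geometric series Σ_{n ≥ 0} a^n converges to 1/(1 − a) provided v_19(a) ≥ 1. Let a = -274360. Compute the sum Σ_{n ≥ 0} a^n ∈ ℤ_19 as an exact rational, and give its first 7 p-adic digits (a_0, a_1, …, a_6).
Σ a^n = 1/(1 − a) = 1/274361;  first 7 digits = (1, 0, 0, 17, 16, 18, 3)

v_19(a) = 3 ≥ 1, so the series converges in ℤ_19 to 1/(1 − a) = 1/(1 − (-274360)) = 1/274361. Expand this rational in ℤ_19: compute digits iteratively via d_i = x_i mod 19, x_{i+1} = (x_i − d_i)/19. The first 7 digits are (1, 0, 0, 17, 16, 18, 3).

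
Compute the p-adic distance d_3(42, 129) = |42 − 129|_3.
d_3(42, 129) = 1/3

Step 1 — x − y = 42 − 129 = -87. Step 2 — v_3(-87) = 1 (factor: -87 = −(3^1 · 29); the sign does not affect v_p). Step 3 — |x − y|_3 = 3^{-1} = 1/3.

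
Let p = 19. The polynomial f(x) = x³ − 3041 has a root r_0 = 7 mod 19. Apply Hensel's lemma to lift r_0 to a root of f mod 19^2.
r_1 = 45 (mod 361)

Hensel: r_{i+1} = r_i − f(r_i)/f′(r_i) mod 19^{i+2}, where f′(x) = 3x². Iterate:
  r_0 = 7 (mod 19)
  r_1 = 45 (mod 361)
Final: r = 45 with f(r) ≡ 0 mod 19^2.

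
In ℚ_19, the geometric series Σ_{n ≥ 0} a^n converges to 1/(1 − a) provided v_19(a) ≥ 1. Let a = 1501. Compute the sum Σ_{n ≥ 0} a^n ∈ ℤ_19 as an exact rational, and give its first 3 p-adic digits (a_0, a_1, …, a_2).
Σ a^n = 1/(1 − a) = -1/1500;  first 3 digits = (1, 3, 13)

v_19(a) = 1 ≥ 1, so the series converges in ℤ_19 to 1/(1 − a) = 1/(1 − 1501) = -1/1500. Expand this rational in ℤ_19: compute digits iteratively via d_i = x_i mod 19, x_{i+1} = (x_i − d_i)/19. The first 3 digits are (1, 3, 13).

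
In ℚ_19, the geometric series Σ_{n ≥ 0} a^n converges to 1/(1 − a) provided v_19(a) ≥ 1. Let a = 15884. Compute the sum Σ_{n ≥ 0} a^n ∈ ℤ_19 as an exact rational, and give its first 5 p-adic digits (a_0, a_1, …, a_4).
Σ a^n = 1/(1 − a) = -1/15883;  first 5 digits = (1, 0, 6, 2, 17)

v_19(a) = 2 ≥ 1, so the series converges in ℤ_19 to 1/(1 − a) = 1/(1 − 15884) = -1/15883. Expand this rational in ℤ_19: compute digits iteratively via d_i = x_i mod 19, x_{i+1} = (x_i − d_i)/19. The first 5 digits are (1, 0, 6, 2, 17).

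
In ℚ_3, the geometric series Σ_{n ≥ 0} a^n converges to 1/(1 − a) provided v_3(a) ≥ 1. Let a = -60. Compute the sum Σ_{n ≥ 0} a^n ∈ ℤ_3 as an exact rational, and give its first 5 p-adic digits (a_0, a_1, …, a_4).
Σ a^n = 1/(1 − a) = 1/61;  first 5 digits = (1, 1, 0, 0, 0)

v_3(a) = 1 ≥ 1, so the series converges in ℤ_3 to 1/(1 − a) = 1/(1 − (-60)) = 1/61. Expand this rational in ℤ_3: compute digits iteratively via d_i = x_i mod 3, x_{i+1} = (x_i − d_i)/3. The first 5 digits are (1, 1, 0, 0, 0).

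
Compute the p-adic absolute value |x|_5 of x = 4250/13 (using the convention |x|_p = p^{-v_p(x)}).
|4250/13|_5 = 1/125

Step 1 — compute v_5(x) by factoring powers of 5 out of the numerator and denominator: v_5(4250/13) = 3. Step 2 — apply |x|_p = p^{-v_p(x)} = 5^{-3} = 1/125.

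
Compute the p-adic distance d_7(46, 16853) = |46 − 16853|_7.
d_7(46, 16853) = 1/16807

Step 1 — x − y = 46 − 16853 = -16807. Step 2 — v_7(-16807) = 5 (factor: -16807 = −(7^5 · 1); the sign does not affect v_p). Step 3 — |x − y|_7 = 7^{-5} = 1/16807.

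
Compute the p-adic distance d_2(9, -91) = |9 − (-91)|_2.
d_2(9, -91) = 1/4

Step 1 — x − y = 9 − (-91) = 100. Step 2 — v_2(100) = 2 (factor: 100 = (2^2 · 25); the sign does not affect v_p). Step 3 — |x − y|_2 = 2^{-2} = 1/4.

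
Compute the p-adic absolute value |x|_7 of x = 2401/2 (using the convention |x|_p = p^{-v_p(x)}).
|2401/2|_7 = 1/2401

Step 1 — compute v_7(x) by factoring powers of 7 out of the numerator and denominator: v_7(2401/2) = 4. Step 2 — apply |x|_p = p^{-v_p(x)} = 7^{-4} = 1/2401.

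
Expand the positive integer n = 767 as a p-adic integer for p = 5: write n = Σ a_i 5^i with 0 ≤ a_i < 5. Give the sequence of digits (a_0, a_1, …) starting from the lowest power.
(a_0, a_1, …) = (2, 3, 0, 1, 1)

Repeated division by 5 gives the digits low-to-high: 767 = 2 + 3·5^1 + 1·5^3 + 1·5^4. Digit sequence: (2, 3, 0, 1, 1).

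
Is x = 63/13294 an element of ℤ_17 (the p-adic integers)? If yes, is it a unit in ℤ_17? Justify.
x ∉ ℤ_17 (v_17(x) = -2 < 0)

ℤ_17 = {x ∈ ℚ_17 : v_17(x) ≥ 0} and ℤ_17^× = {x ∈ ℤ_17 : v_17(x) = 0}. Here v_17(63/13294) = v_17(num) − v_17(den) = -2; compare against these criteria.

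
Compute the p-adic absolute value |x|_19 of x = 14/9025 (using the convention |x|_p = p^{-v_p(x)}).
|14/9025|_19 = 361

Step 1 — compute v_19(x) by factoring powers of 19 out of the numerator and denominator: v_19(14/9025) = -2. Step 2 — apply |x|_p = p^{-v_p(x)} = 19^{2} = 361.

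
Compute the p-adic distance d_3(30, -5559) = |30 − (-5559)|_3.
d_3(30, -5559) = 1/243

Step 1 — x − y = 30 − (-5559) = 5589. Step 2 — v_3(5589) = 5 (factor: 5589 = (3^5 · 23); the sign does not affect v_p). Step 3 — |x − y|_3 = 3^{-5} = 1/243.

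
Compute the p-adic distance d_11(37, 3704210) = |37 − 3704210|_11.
d_11(37, 3704210) = 1/161051

Step 1 — x − y = 37 − 3704210 = -3704173. Step 2 — v_11(-3704173) = 5 (factor: -3704173 = −(11^5 · 23); the sign does not affect v_p). Step 3 — |x − y|_11 = 11^{-5} = 1/161051.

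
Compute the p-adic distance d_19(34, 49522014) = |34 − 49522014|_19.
d_19(34, 49522014) = 1/2476099

Step 1 — x − y = 34 − 49522014 = -49521980. Step 2 — v_19(-49521980) = 5 (factor: -49521980 = −(19^5 · 20); the sign does not affect v_p). Step 3 — |x − y|_19 = 19^{-5} = 1/2476099.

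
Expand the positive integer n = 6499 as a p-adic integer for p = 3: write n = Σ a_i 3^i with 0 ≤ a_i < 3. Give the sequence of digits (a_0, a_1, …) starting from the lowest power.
(a_0, a_1, …) = (1, 0, 2, 0, 2, 2, 2, 2)

Repeated division by 3 gives the digits low-to-high: 6499 = 1 + 2·3^2 + 2·3^4 + 2·3^5 + 2·3^6 + 2·3^7. Digit sequence: (1, 0, 2, 0, 2, 2, 2, 2).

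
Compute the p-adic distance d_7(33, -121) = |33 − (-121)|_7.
d_7(33, -121) = 1/7

Step 1 — x − y = 33 − (-121) = 154. Step 2 — v_7(154) = 1 (factor: 154 = (7^1 · 22); the sign does not affect v_p). Step 3 — |x − y|_7 = 7^{-1} = 1/7.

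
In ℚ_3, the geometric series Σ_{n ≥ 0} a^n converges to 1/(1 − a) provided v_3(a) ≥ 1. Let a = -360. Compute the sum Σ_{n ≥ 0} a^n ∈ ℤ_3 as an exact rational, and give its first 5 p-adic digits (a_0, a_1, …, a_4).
Σ a^n = 1/(1 − a) = 1/361;  first 5 digits = (1, 0, 2, 1, 2)

v_3(a) = 2 ≥ 1, so the series converges in ℤ_3 to 1/(1 − a) = 1/(1 − (-360)) = 1/361. Expand this rational in ℤ_3: compute digits iteratively via d_i = x_i mod 3, x_{i+1} = (x_i − d_i)/3. The first 5 digits are (1, 0, 2, 1, 2).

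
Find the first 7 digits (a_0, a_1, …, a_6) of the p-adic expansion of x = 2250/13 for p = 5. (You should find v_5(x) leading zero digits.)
(a_0, …, a_6) = (0, 0, 0, 1, 2, 0, 3)

v_5(2250/13) = 3, so a_0 = ... = a_2 = 0. Factor out: x = 5^3 · u with u = 18/13 a unit in ℤ_5. Expand u iteratively via a_{v+i} = u_i mod 5, u_{i+1} = (u_i − a_{v+i})/5:
  u_0 = 18/13;  a_3 = 1;  u_1 = (u_0 − 1)/5 = 1/13
  u_1 = 1/13;  a_4 = 2;  u_2 = (u_1 − 2)/5 = -5/13
  u_2 = -5/13;  a_5 = 0;  u_3 = (u_2 − 0)/5 = -1/13
  u_3 = -1/13;  a_6 = 3;  u_4 = (u_3 − 3)/5 = -8/13
Digits: (0, 0, 0, 1, 2, 0, 3).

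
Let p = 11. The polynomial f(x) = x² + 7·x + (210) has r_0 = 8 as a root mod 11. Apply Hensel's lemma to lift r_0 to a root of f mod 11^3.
r_2 = 525 (mod 1331)

Hensel: r_{i+1} = r_i − f(r_i)·(f′(r_i))^{-1} mod 11^{i+2}, f′(x) = 2x + 7. Iterate:
  r_0 = 8 (mod 11)
  r_1 = 41 (mod 121)
  r_2 = 525 (mod 1331)
Final: r = 525 satisfies f(r) ≡ 0 mod 11^3.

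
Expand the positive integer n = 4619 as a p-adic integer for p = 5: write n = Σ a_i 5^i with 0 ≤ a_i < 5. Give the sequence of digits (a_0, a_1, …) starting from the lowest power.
(a_0, a_1, …) = (4, 3, 4, 1, 2, 1)

Repeated division by 5 gives the digits low-to-high: 4619 = 4 + 3·5^1 + 4·5^2 + 1·5^3 + 2·5^4 + 1·5^5. Digit sequence: (4, 3, 4, 1, 2, 1).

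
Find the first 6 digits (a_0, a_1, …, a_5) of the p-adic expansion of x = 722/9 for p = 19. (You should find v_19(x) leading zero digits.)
(a_0, …, a_5) = (0, 0, 15, 14, 14, 14)

v_19(722/9) = 2, so a_0 = ... = a_1 = 0. Factor out: x = 19^2 · u with u = 2/9 a unit in ℤ_19. Expand u iteratively via a_{v+i} = u_i mod 19, u_{i+1} = (u_i − a_{v+i})/19:
  u_0 = 2/9;  a_2 = 15;  u_1 = (u_0 − 15)/19 = -7/9
  u_1 = -7/9;  a_3 = 14;  u_2 = (u_1 − 14)/19 = -7/9
  u_2 = -7/9;  a_4 = 14;  u_3 = (u_2 − 14)/19 = -7/9
  u_3 = -7/9;  a_5 = 14;  u_4 = (u_3 − 14)/19 = -7/9
Digits: (0, 0, 15, 14, 14, 14).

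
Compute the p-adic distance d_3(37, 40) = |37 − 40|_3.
d_3(37, 40) = 1/3

Step 1 — x − y = 37 − 40 = -3. Step 2 — v_3(-3) = 1 (factor: -3 = −(3^1 · 1); the sign does not affect v_p). Step 3 — |x − y|_3 = 3^{-1} = 1/3.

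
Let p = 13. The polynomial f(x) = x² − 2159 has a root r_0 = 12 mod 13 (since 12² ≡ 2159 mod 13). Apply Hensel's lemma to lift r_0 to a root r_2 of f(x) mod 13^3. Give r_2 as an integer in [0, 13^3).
r_2 = 2131 (mod 2197)

Hensel's recurrence: r_{i+1} = r_i − f(r_i)·(f′(r_i))^{-1} mod 13^{i+2}, with f′(x) = 2x. Iterate:
  r_0 = 12 (mod 13)
  r_1 = 103 (mod 169)
  r_2 = 2131 (mod 2197)
Final: r_2 = 2131, and one checks f(r_2) ≡ 0 mod 13^3.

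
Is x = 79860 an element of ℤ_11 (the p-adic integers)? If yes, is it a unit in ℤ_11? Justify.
x ∈ ℤ_11 but not a unit; v_11(x) = 3 > 0

ℤ_11 = {x ∈ ℚ_11 : v_11(x) ≥ 0} and ℤ_11^× = {x ∈ ℤ_11 : v_11(x) = 0}. Here v_11(79860) = v_11(num) − v_11(den) = 3; compare against these criteria.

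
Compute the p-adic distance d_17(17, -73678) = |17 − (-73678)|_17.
d_17(17, -73678) = 1/4913

Step 1 — x − y = 17 − (-73678) = 73695. Step 2 — v_17(73695) = 3 (factor: 73695 = (17^3 · 15); the sign does not affect v_p). Step 3 — |x − y|_17 = 17^{-3} = 1/4913.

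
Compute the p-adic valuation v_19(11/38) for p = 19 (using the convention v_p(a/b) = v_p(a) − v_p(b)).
v_19(11/38) = -1

Factor powers of 19 from the numerator and denominator of the reduced fraction: 11 = 19^0 · 11 and 38 = 19^1 · 2. Apply v_p(a/b) = v_p(a) − v_p(b): v_19(11/38) = 0 − 1 = -1.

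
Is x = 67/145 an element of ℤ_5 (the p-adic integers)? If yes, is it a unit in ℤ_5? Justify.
x ∉ ℤ_5 (v_5(x) = -1 < 0)

ℤ_5 = {x ∈ ℚ_5 : v_5(x) ≥ 0} and ℤ_5^× = {x ∈ ℤ_5 : v_5(x) = 0}. Here v_5(67/145) = v_5(num) − v_5(den) = -1; compare against these criteria.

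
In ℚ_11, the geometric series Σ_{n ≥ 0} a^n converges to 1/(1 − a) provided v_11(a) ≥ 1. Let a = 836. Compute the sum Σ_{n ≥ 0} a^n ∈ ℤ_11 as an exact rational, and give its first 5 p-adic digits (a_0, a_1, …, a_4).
Σ a^n = 1/(1 − a) = -1/835;  first 5 digits = (1, 10, 7, 7, 3)

v_11(a) = 1 ≥ 1, so the series converges in ℤ_11 to 1/(1 − a) = 1/(1 − 836) = -1/835. Expand this rational in ℤ_11: compute digits iteratively via d_i = x_i mod 11, x_{i+1} = (x_i − d_i)/11. The first 5 digits are (1, 10, 7, 7, 3).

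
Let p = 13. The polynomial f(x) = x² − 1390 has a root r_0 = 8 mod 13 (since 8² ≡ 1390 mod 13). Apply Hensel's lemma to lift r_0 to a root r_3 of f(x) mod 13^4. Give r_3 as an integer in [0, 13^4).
r_3 = 22758 (mod 28561)

Hensel's recurrence: r_{i+1} = r_i − f(r_i)·(f′(r_i))^{-1} mod 13^{i+2}, with f′(x) = 2x. Iterate:
  r_0 = 8 (mod 13)
  r_1 = 112 (mod 169)
  r_2 = 788 (mod 2197)
  r_3 = 22758 (mod 28561)
Final: r_3 = 22758, and one checks f(r_3) ≡ 0 mod 13^4.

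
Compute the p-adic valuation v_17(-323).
v_17(-323) = 1

v_17(n) is the largest exponent k such that 17^k divides n. Factor out: -323 = -17^1 · 19. (Sign doesn't affect v_p.) So v_17(-323) = 1.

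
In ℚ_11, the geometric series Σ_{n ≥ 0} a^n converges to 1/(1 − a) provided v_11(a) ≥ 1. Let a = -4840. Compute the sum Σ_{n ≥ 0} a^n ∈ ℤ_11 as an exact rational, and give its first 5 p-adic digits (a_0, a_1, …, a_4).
Σ a^n = 1/(1 − a) = 1/4841;  first 5 digits = (1, 0, 4, 7, 4)

v_11(a) = 2 ≥ 1, so the series converges in ℤ_11 to 1/(1 − a) = 1/(1 − (-4840)) = 1/4841. Expand this rational in ℤ_11: compute digits iteratively via d_i = x_i mod 11, x_{i+1} = (x_i − d_i)/11. The first 5 digits are (1, 0, 4, 7, 4).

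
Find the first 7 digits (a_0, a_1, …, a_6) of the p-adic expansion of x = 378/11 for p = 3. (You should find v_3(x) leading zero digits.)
(a_0, …, a_6) = (0, 0, 0, 1, 2, 1, 0)

v_3(378/11) = 3, so a_0 = ... = a_2 = 0. Factor out: x = 3^3 · u with u = 14/11 a unit in ℤ_3. Expand u iteratively via a_{v+i} = u_i mod 3, u_{i+1} = (u_i − a_{v+i})/3:
  u_0 = 14/11;  a_3 = 1;  u_1 = (u_0 − 1)/3 = 1/11
  u_1 = 1/11;  a_4 = 2;  u_2 = (u_1 − 2)/3 = -7/11
  u_2 = -7/11;  a_5 = 1;  u_3 = (u_2 − 1)/3 = -6/11
  u_3 = -6/11;  a_6 = 0;  u_4 = (u_3 − 0)/3 = -2/11
Digits: (0, 0, 0, 1, 2, 1, 0).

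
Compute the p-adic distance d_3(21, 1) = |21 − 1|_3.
d_3(21, 1) = 1

Step 1 — x − y = 21 − 1 = 20. Step 2 — v_3(20) = 0 (factor: 20 = (3^0 · 20); the sign does not affect v_p). Step 3 — |x − y|_3 = 3^{0} = 1.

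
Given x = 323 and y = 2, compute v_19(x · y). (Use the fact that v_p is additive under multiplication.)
v_19(646) = 1

v_p(x) = 1 (factor: 323 = 19^1 · 17); v_p(y) = 0 (factor: 2 = 19^0 · 2). Additivity: v_p(xy) = v_p(x) + v_p(y) = 1 + 0 = 1. (Direct check: xy = 646 = 19^1 · (34).)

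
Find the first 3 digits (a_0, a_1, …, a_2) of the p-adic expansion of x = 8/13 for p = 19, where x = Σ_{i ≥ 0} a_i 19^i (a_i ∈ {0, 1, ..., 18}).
(a_0, …, a_2) = (5, 10, 17)

v_19(8/13) = 0 (numerator and denominator both coprime to 19), so x ∈ ℤ_19^×. Compute digits iteratively via a_i = x_i mod 19, x_{i+1} = (x_i − a_i)/19, with x_0 = x:
  x_0 = 8/13;  a_0 = 5;  x_1 = (x_0 − 5)/19 = -3/13
  x_1 = -3/13;  a_1 = 10;  x_2 = (x_1 − 10)/19 = -7/13
  x_2 = -7/13;  a_2 = 17;  x_3 = (x_2 − 17)/19 = -12/13
Digits: (5, 10, 17).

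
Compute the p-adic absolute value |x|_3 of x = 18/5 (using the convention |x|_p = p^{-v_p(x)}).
|18/5|_3 = 1/9

Step 1 — compute v_3(x) by factoring powers of 3 out of the numerator and denominator: v_3(18/5) = 2. Step 2 — apply |x|_p = p^{-v_p(x)} = 3^{-2} = 1/9.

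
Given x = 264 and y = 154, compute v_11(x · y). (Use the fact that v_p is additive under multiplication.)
v_11(40656) = 2

v_p(x) = 1 (factor: 264 = 11^1 · 24); v_p(y) = 1 (factor: 154 = 11^1 · 14). Additivity: v_p(xy) = v_p(x) + v_p(y) = 1 + 1 = 2. (Direct check: xy = 40656 = 11^2 · (336).)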